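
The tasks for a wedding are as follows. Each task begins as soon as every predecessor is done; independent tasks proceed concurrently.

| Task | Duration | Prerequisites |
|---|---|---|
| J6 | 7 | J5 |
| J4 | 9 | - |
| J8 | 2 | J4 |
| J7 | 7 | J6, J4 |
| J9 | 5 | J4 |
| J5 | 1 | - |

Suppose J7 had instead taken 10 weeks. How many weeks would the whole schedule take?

19

The binding path is J4→J7 = 9+7 = 16; finish at 16 weeks.
J7 is on the critical path; changing it to 10 makes that path 19 weeks.
That remains the longest chain; total 19 weeks.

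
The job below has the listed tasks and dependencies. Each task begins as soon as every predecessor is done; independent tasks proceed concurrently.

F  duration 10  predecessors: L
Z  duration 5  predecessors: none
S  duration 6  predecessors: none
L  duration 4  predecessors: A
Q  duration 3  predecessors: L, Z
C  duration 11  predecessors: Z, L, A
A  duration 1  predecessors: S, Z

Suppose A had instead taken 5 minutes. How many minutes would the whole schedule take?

As given, the longest chain is S→A→L→C = 6+1+4+11 = 22, so the finish is 22 minutes.
Since A is critical, the +4 change carries straight to that chain (now 26 minutes).
The critical path is still S→A→L→C; finish is now 26 minutes.

26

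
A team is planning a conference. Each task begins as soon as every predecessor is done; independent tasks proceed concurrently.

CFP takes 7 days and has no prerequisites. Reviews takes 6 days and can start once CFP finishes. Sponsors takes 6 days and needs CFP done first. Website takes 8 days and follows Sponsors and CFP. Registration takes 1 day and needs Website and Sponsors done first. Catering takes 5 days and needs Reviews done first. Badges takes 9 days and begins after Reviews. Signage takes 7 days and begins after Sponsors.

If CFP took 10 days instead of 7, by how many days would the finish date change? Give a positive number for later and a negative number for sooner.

The binding path is CFP→Reviews→Badges = 7+6+9 = 22; finish at 22 days.
CFP lies on that path, so at 10 days the path becomes 25 days.
The critical path is still CFP→Reviews→Badges; finish is now 25 days.
Change in finish: 25 − 22 = +3 days.

3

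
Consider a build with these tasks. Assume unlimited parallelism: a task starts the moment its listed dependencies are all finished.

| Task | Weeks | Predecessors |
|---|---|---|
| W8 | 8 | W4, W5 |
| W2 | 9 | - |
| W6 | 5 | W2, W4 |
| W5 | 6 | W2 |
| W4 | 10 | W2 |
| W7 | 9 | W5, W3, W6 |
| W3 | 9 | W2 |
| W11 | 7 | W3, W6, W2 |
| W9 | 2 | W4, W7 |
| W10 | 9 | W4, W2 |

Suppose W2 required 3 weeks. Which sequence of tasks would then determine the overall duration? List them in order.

W2, W4, W6, W7, W9

The binding path is W2→W4→W6→W7→W9 = 9+10+5+9+2 = 35; finish at 35 weeks.
Since W2 is critical, the -6 change carries straight to that chain (now 29 weeks).
That remains the longest chain; total 29 weeks.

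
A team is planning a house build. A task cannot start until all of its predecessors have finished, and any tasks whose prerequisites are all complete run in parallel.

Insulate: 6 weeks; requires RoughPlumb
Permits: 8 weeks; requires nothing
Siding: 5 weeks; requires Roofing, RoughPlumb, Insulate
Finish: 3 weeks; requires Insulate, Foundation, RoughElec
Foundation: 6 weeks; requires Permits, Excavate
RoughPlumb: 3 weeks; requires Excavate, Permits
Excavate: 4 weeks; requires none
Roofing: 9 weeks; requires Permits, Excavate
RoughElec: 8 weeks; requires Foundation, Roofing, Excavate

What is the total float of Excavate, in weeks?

4

Permits→Roofing→RoughElec→Finish = 8+9+8+3 = 28 sets the makespan at 28 weeks.
Excavate finishes as early as 4 and must finish by 8.
So Excavate can slip 8 − 4 = 4 weeks.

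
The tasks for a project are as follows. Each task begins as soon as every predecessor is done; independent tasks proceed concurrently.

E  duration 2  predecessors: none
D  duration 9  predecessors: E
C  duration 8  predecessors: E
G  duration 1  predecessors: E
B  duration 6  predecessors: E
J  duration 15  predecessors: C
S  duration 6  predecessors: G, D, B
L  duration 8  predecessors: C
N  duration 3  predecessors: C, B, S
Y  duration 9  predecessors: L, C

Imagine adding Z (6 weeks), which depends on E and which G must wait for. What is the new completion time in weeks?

27

Originally the project takes 27 weeks.
With Z inserted, G now waits for max(E, Z).
New critical path: E→C→L→Y = 2+8+8+9 = 27 ⇒ 27 weeks.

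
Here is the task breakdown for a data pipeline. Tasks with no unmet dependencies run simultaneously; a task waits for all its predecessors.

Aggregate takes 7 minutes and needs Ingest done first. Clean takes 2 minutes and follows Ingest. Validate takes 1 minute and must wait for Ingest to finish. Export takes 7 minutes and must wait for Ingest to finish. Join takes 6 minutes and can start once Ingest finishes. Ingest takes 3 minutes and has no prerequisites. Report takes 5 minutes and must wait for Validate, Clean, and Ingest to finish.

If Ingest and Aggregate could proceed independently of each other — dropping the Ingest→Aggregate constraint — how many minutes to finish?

10

Before: longest chain Ingest→Clean→Report = 3+2+5 = 10, finish 10.
Without Ingest→Aggregate, Aggregate's earliest start moves from 3 to 0.
New critical path: Ingest→Clean→Report = 3+2+5 = 10 ⇒ 10 minutes.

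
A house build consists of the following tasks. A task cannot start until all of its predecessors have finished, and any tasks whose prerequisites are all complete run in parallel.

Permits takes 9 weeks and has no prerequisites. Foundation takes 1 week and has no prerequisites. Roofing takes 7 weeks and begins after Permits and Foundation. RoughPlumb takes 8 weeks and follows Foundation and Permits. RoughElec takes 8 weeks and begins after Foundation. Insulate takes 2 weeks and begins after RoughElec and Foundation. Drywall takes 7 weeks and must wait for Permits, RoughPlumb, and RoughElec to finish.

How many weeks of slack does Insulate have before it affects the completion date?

Permits→RoughPlumb→Drywall = 9+8+7 = 24 sets the makespan at 24 weeks.
Insulate finishes as early as 11 and must finish by 24.
So Insulate can slip 24 − 11 = 13 weeks.

13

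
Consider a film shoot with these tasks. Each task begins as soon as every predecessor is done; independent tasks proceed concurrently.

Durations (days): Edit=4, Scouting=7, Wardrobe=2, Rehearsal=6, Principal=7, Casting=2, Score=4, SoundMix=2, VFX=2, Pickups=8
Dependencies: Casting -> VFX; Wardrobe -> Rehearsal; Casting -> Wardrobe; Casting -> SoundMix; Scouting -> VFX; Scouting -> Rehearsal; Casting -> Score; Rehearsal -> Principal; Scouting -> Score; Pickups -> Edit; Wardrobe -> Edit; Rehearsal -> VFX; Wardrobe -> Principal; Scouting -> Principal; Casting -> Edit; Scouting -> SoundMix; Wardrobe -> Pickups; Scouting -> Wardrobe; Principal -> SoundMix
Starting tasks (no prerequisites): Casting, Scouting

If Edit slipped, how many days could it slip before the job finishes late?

3

Critical path: Scouting→Wardrobe→Rehearsal→Principal→SoundMix = 7+2+6+7+2 = 24, so the finish is 24 days.
The longest chain containing Edit totals 21 days.
Slack of Edit = 20 − 17 = 3 days.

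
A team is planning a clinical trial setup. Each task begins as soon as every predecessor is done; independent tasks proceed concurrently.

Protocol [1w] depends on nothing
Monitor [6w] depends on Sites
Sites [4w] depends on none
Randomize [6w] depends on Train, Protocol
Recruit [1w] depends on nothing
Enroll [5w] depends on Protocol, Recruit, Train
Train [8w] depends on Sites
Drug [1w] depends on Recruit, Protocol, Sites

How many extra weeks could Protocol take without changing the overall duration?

Critical path: Sites→Train→Randomize = 4+8+6 = 18, so the finish is 18 weeks.
The longest chain containing Protocol totals 7 weeks.
Float = 18 − 7 = 11.

11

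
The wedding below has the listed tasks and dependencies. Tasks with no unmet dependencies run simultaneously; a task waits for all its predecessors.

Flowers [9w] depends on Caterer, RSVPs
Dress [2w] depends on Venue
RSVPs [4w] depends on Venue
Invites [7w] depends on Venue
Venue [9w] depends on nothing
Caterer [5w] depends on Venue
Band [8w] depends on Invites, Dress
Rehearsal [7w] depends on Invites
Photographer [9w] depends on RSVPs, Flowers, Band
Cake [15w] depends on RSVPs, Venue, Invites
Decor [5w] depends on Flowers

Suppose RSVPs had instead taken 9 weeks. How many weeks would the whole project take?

36

Baseline: Venue→Invites→Band→Photographer = 9+7+8+9 = 33 → 33 weeks.
RSVPs is off the critical path — its longest chain is 31 weeks, giving 2 of slack.
New critical path: Venue→RSVPs→Flowers→Photographer = 9+9+9+9 = 36 ⇒ 36 weeks.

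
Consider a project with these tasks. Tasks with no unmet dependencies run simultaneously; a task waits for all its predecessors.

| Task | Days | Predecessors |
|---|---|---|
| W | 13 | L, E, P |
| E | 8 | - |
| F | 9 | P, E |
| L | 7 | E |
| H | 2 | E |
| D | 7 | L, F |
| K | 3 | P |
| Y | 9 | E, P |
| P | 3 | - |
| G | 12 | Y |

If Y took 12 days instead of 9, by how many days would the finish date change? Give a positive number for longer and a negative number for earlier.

The binding path is E→Y→G = 8+9+12 = 29; finish at 29 days.
Y lies on that path, so at 12 days the path becomes 32 days.
That remains the longest chain; total 32 days.
Change in finish: 32 − 29 = +3 days.

3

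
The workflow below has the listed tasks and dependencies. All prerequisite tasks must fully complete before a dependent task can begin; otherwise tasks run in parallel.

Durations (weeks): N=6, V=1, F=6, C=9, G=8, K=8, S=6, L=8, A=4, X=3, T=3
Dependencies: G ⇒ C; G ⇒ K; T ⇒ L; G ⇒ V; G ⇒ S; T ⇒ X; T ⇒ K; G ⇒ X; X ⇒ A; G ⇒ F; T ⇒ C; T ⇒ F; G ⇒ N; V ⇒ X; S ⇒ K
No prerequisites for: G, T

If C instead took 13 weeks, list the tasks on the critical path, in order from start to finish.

Critical path before the change: G→S→K = 8+6+8 = 22 giving 22 weeks.
C has 5 weeks of float (longest path through it is 17).
That remains the longest chain; total 22 weeks.

G, S, K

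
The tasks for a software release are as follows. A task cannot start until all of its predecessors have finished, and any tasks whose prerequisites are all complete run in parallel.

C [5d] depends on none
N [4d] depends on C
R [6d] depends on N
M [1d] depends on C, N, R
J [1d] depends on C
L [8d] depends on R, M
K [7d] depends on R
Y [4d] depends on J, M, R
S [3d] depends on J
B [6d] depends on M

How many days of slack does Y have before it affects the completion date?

4

Critical path: C→N→R→M→L = 5+4+6+1+8 = 24, so the finish is 24 days.
Y finishes as early as 20 and must finish by 24.
So Y can slip 24 − 20 = 4 days.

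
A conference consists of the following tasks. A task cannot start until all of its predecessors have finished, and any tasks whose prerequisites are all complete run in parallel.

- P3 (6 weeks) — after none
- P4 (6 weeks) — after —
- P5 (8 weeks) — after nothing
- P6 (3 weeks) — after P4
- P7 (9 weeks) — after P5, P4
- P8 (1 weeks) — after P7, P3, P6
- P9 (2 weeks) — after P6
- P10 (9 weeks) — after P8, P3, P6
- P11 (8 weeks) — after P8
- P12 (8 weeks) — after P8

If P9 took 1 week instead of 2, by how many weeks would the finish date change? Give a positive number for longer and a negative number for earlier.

0

The binding path is P5→P7→P8→P10 = 8+9+1+9 = 27; finish at 27 weeks.
P9 is off the critical path — its longest chain is 11 weeks, giving 16 of slack.
No other chain overtakes it, so the finish is 27 weeks.
Change in finish: 27 − 27 = +0 weeks.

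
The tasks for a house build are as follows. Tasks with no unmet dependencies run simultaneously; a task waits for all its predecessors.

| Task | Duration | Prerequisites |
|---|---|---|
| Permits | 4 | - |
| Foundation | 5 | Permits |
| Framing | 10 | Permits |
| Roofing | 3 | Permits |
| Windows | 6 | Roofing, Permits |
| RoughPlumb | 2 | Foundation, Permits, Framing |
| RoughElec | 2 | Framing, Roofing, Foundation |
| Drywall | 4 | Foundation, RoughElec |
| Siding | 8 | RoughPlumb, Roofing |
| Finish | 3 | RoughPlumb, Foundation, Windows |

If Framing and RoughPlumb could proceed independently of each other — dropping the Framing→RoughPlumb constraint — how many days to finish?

Original critical path: Permits→Framing→RoughPlumb→Siding = 4+10+2+8 = 24 ⇒ 24 days.
Without Framing→RoughPlumb, RoughPlumb's earliest start moves from 14 to 9.
After: Permits→Framing→RoughElec→Drywall = 4+10+2+4 = 20 → 20 days.

20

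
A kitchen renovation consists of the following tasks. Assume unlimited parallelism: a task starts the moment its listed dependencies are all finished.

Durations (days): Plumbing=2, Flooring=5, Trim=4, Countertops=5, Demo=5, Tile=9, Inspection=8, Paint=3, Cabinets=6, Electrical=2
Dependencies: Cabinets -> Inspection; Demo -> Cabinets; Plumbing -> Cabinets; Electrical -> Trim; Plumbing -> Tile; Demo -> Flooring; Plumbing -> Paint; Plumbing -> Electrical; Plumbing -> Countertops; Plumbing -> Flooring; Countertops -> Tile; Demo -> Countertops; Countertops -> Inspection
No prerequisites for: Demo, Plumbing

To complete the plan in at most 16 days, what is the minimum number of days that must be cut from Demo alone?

3

Current finish: 19 days; target: 16.
Demo is on every critical path, so each day cut from Demo cuts the finish by one (this holds down to a finish of 16).
Need 19 − 16 = 3 days off Demo → Demo becomes 2 days, finish becomes 16.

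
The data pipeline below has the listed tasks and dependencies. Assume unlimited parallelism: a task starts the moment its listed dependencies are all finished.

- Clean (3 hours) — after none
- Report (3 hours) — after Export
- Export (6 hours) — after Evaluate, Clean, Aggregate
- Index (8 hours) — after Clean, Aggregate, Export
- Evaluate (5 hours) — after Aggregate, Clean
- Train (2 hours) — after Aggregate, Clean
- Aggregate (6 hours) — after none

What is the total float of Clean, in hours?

Critical path: Aggregate→Evaluate→Export→Index = 6+5+6+8 = 25, so the finish is 25 hours.
The longest chain containing Clean totals 22 hours.
Slack of Clean = 3 − 0 = 3 hours.

3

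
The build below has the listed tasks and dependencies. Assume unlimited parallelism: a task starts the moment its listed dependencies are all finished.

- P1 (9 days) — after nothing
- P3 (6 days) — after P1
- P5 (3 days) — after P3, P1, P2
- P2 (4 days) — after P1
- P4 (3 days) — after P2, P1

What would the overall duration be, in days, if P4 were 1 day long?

Critical path before the change: P1→P3→P5 = 9+6+3 = 18 giving 18 days.
P4 is off the critical path — its longest chain is 16 days, giving 2 of slack.
The critical path is still P1→P3→P5; finish is now 18 days.

18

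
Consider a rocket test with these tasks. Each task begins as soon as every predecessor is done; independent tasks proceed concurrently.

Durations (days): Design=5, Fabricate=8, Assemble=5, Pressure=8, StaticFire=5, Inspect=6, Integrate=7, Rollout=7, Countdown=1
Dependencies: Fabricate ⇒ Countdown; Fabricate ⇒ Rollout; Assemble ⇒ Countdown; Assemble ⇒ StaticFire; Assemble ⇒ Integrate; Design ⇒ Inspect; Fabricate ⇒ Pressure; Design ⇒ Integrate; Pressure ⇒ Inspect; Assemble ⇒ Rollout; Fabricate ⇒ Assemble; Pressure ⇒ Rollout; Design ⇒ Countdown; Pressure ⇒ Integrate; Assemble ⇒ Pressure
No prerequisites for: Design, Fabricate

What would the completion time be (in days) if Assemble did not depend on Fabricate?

23

With the dependency in place, Fabricate→Assemble→Pressure→Integrate = 8+5+8+7 = 28 sets the finish at 28 days.
Without Fabricate→Assemble, Assemble's earliest start moves from 8 to 0.
New critical path: Fabricate→Pressure→Integrate = 8+8+7 = 23 ⇒ 23 days.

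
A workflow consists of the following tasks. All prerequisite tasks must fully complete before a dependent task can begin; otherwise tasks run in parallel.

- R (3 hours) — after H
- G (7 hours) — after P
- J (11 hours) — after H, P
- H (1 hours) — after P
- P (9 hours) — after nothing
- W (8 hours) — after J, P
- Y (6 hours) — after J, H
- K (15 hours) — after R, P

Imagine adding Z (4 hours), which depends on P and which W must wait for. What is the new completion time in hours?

29

Originally the schedule takes 29 hours.
With Z inserted, W now waits for max(J, P, Z).
New critical path: P→H→J→W = 9+1+11+8 = 29 ⇒ 29 hours.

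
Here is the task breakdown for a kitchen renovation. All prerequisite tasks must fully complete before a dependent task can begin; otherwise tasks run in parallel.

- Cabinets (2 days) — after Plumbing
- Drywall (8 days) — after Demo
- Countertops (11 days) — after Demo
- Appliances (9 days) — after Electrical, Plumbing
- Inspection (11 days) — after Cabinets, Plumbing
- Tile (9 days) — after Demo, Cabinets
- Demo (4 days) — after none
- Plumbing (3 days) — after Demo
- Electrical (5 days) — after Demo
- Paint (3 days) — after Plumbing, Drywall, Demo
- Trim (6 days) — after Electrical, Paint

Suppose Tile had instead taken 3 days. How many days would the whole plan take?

Actual critical path: Demo→Drywall→Paint→Trim = 4+8+3+6 = 21 ⇒ 21 days.
Tile has 3 days of float (longest path through it is 18).
No other chain overtakes it, so the finish is 21 days.

21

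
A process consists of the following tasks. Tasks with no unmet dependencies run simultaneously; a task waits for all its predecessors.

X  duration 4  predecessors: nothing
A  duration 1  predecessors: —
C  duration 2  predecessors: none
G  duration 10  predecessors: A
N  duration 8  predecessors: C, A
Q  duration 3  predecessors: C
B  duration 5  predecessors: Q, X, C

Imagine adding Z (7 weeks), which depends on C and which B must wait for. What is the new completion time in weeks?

14

Originally the process takes 11 weeks.
With Z inserted, B now waits for max(Q, X, C, Z).
New critical path: C→Z→B = 2+7+5 = 14 ⇒ 14 weeks.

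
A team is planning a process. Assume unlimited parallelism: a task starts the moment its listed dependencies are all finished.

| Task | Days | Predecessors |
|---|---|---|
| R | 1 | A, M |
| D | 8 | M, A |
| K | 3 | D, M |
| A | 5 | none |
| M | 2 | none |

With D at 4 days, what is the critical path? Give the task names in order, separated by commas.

Actual critical path: A→D→K = 5+8+3 = 16 ⇒ 16 days.
Since D is critical, the -4 change carries straight to that chain (now 12 days).
That remains the longest chain; total 12 days.

A, D, K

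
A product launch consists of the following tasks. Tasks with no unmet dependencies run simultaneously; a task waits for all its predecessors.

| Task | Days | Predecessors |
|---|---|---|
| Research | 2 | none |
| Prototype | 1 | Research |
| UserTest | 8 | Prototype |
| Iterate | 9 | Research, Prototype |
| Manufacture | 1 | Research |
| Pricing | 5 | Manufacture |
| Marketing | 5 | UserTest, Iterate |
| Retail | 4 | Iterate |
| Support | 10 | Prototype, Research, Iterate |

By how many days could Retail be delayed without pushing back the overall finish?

Critical path: Research→Prototype→Iterate→Support = 2+1+9+10 = 22, so the finish is 22 days.
Retail finishes as early as 16 and must finish by 22.
Slack of Retail = 18 − 12 = 6 days.

6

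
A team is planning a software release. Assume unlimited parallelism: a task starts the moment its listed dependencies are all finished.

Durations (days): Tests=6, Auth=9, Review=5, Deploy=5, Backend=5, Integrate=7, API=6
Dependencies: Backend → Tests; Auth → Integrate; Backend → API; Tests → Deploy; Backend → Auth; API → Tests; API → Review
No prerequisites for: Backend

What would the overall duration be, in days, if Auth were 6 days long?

22

Critical path before the change: Backend→API→Tests→Deploy = 5+6+6+5 = 22 giving 22 days.
Auth is off the critical path — its longest chain is 21 days, giving 1 of slack.
No other chain overtakes it, so the finish is 22 days.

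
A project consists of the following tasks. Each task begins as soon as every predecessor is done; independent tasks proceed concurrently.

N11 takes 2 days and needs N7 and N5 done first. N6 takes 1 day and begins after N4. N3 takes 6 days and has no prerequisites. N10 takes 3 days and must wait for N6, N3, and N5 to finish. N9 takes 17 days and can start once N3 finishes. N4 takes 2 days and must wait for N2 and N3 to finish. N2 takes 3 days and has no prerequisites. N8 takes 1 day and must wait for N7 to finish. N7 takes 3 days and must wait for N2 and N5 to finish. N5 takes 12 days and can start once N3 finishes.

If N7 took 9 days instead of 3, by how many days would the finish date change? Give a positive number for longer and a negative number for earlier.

The binding path is N3→N5→N7→N11 = 6+12+3+2 = 23; finish at 23 days.
Since N7 is critical, the +6 change carries straight to that chain (now 29 days).
The critical path is still N3→N5→N7→N11; finish is now 29 days.
Change in finish: 29 − 23 = +6 days.

6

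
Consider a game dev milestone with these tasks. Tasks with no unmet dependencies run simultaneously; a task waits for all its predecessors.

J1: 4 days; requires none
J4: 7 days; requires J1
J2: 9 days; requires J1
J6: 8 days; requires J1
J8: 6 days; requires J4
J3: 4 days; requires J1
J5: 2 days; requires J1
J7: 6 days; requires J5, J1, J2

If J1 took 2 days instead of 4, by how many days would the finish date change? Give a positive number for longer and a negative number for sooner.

-2

Actual critical path: J1→J2→J7 = 4+9+6 = 19 ⇒ 19 days.
Since J1 is critical, the -2 change carries straight to that chain (now 17 days).
The critical path is still J1→J2→J7; finish is now 17 days.
Change in finish: 17 − 19 = -2 days.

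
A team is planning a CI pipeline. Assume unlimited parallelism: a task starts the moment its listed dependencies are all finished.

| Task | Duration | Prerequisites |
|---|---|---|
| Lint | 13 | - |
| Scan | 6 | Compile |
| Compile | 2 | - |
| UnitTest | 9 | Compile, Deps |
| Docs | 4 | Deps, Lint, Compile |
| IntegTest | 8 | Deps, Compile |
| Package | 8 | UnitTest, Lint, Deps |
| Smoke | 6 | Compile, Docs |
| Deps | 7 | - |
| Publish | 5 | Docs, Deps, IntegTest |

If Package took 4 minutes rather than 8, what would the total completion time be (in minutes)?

Baseline: Deps→UnitTest→Package = 7+9+8 = 24 → 24 minutes.
Package lies on that path, so at 4 minutes the path becomes 20 minutes.
New critical path: Lint→Docs→Smoke = 13+4+6 = 23 ⇒ 23 minutes.

23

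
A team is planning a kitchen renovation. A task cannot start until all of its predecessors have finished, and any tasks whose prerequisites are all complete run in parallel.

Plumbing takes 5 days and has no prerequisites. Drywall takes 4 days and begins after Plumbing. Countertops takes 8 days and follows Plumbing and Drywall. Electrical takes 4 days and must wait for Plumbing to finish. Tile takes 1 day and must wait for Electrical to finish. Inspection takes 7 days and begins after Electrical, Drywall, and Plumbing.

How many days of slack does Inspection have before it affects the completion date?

1

The longest chain is Plumbing→Drywall→Countertops = 5+4+8 = 17; overall finish 17 days.
Inspection finishes as early as 16 and must finish by 17.
Float = 17 − 16 = 1.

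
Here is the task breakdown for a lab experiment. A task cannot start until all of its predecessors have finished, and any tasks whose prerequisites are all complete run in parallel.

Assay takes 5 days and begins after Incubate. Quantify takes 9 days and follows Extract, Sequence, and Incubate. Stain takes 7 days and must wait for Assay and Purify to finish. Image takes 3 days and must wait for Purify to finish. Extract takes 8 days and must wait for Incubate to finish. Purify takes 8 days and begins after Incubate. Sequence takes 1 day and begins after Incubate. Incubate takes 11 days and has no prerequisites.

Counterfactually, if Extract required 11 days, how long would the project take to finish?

Actual critical path: Incubate→Extract→Quantify = 11+8+9 = 28 ⇒ 28 days.
Extract lies on that path, so at 11 days the path becomes 31 days.
The critical path is still Incubate→Extract→Quantify; finish is now 31 days.

31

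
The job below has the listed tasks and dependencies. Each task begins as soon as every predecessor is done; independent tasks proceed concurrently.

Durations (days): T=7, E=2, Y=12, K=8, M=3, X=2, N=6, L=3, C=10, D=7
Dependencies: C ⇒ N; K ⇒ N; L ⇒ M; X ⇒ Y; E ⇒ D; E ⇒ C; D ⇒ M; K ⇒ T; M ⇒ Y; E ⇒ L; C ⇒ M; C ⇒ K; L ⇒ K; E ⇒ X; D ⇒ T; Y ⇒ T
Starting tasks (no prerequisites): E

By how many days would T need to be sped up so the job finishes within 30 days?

Current finish: 34 days; target: 30.
T is on every critical path, so each day cut from T cuts the finish by one (this holds down to a finish of 28).
Need 34 − 30 = 4 days off T → T becomes 3 days, finish becomes 30.

4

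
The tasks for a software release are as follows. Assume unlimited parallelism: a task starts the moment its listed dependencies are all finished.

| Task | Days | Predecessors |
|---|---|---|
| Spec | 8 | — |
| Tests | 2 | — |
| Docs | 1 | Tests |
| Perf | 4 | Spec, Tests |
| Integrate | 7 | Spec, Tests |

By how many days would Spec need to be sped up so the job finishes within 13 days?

2

Current finish: 15 days; target: 13.
Spec is on every critical path, so each day cut from Spec cuts the finish by one (this holds down to a finish of 9).
Need 15 − 13 = 2 days off Spec → Spec becomes 6 days, finish becomes 13.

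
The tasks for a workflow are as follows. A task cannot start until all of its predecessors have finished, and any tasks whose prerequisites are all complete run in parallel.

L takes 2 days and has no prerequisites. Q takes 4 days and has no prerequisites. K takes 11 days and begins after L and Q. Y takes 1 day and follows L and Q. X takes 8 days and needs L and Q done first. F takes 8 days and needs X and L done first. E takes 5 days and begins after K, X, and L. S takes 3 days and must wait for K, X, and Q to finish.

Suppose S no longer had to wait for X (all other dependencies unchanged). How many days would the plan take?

20

Original critical path: Q→K→E = 4+11+5 = 20 ⇒ 20 days.
Dropping X→S doesn't change S's earliest start (15); another predecessor still binds.
New critical path: Q→K→E = 4+11+5 = 20 ⇒ 20 days.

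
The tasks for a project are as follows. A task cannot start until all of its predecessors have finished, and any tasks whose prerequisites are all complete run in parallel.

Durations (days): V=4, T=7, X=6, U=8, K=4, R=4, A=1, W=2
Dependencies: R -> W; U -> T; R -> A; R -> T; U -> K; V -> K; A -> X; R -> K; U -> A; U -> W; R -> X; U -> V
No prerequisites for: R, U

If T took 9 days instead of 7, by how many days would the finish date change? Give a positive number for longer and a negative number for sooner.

Critical path before the change: U→V→K = 8+4+4 = 16 giving 16 days.
T is off the critical path — its longest chain is 15 days, giving 1 of slack.
New critical path: U→T = 8+9 = 17 ⇒ 17 days.
Change in finish: 17 − 16 = +1 days.

1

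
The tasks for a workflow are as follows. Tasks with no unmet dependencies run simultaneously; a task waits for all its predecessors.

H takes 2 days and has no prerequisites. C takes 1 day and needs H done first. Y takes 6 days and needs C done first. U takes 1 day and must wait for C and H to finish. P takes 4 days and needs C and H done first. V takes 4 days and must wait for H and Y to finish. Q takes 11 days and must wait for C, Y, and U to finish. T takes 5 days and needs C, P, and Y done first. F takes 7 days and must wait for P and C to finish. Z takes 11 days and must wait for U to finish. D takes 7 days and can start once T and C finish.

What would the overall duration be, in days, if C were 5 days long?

The binding path is H→C→Y→T→D = 2+1+6+5+7 = 21; finish at 21 days.
C is on the critical path; changing it to 5 makes that path 25 days.
No other chain overtakes it, so the finish is 25 days.

25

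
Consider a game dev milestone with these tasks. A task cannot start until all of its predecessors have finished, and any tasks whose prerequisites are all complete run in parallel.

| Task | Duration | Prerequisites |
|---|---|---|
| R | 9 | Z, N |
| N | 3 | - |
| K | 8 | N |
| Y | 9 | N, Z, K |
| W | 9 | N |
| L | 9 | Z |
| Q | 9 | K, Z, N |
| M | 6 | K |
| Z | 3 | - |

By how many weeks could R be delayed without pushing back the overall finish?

Critical path: N→K→Q = 3+8+9 = 20, so the finish is 20 weeks.
The longest chain containing R totals 12 weeks.
So R can slip 20 − 12 = 8 weeks.

8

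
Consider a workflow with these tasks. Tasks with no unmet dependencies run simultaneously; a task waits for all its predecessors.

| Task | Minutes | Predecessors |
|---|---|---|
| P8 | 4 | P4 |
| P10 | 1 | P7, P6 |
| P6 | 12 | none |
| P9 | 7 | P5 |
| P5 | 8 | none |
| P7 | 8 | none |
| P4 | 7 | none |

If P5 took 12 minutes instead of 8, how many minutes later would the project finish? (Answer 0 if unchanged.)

4

As given, the longest chain is P5→P9 = 8+7 = 15, so the finish is 15 minutes.
P5 lies on that path, so at 12 minutes the path becomes 19 minutes.
The critical path is still P5→P9; finish is now 19 minutes.
Change in finish: 19 − 15 = +4 minutes.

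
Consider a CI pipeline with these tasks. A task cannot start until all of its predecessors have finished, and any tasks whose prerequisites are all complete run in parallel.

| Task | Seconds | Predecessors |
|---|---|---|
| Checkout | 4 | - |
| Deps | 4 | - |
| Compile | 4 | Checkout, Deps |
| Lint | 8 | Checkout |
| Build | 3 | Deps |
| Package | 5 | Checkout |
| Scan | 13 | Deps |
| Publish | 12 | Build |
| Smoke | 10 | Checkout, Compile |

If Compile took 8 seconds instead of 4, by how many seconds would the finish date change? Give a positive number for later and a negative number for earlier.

3

Actual critical path: Deps→Build→Publish = 4+3+12 = 19 ⇒ 19 seconds.
Compile is off the critical path — its longest chain is 18 seconds, giving 1 of slack.
New critical path: Checkout→Compile→Smoke = 4+8+10 = 22 ⇒ 22 seconds.
Change in finish: 22 − 19 = +3 seconds.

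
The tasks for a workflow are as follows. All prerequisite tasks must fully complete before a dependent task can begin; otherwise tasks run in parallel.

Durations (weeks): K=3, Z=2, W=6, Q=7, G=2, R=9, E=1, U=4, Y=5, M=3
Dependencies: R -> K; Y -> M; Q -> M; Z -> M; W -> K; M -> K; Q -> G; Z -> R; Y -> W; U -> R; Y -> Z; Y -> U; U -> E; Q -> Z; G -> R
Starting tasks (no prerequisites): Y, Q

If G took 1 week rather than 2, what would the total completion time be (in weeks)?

The binding path is Q→G→R→K = 7+2+9+3 = 21; finish at 21 weeks.
Since G is critical, the -1 change carries straight to that chain (now 20 weeks).
Now Y→U→R→K = 5+4+9+3 = 21 is longest, so the finish becomes 21 weeks.

21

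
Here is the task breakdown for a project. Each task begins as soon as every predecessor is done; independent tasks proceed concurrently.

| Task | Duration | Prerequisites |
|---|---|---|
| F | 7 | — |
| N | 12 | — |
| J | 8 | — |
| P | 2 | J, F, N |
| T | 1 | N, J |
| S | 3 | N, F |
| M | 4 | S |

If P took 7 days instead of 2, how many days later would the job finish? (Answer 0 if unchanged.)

Baseline: N→S→M = 12+3+4 = 19 → 19 days.
The longest path through P is only 14 days, so P has float 5.
New critical path: N→P = 12+7 = 19 ⇒ 19 days.
Change in finish: 19 − 19 = +0 days.

0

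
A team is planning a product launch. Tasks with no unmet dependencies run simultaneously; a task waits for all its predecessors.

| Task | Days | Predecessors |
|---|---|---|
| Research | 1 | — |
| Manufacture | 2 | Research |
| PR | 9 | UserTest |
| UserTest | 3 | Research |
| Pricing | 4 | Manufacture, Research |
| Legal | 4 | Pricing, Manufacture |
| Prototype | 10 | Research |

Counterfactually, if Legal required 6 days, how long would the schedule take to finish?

13

Baseline: Research→UserTest→PR = 1+3+9 = 13 → 13 days.
Legal has 2 days of float (longest path through it is 11).
The critical path is still Research→UserTest→PR; finish is now 13 days.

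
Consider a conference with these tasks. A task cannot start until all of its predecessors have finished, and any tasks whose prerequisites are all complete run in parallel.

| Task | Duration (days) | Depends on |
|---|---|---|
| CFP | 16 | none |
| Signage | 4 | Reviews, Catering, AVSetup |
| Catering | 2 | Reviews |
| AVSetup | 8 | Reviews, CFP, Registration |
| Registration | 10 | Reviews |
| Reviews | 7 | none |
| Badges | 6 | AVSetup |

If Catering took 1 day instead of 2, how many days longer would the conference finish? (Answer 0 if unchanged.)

As given, the longest chain is Reviews→Registration→AVSetup→Badges = 7+10+8+6 = 31, so the finish is 31 days.
The longest path through Catering is only 13 days, so Catering has float 18.
That remains the longest chain; total 31 days.
Change in finish: 31 − 31 = +0 days.

0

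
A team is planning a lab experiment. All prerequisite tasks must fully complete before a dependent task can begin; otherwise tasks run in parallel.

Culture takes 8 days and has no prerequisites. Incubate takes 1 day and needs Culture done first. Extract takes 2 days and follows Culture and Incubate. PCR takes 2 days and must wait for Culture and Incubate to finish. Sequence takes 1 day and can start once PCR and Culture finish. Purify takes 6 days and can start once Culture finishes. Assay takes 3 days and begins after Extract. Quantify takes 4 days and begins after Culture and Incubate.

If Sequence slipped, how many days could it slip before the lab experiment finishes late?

Culture→Incubate→Extract→Assay = 8+1+2+3 = 14 sets the makespan at 14 days.
Sequence finishes as early as 12 and must finish by 14.
So Sequence can slip 14 − 12 = 2 days.

2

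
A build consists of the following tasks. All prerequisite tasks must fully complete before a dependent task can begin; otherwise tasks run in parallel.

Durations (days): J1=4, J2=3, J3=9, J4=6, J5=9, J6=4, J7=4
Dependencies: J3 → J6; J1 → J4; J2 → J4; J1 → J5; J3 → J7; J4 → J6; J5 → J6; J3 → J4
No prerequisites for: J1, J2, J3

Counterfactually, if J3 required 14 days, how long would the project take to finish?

Baseline: J3→J4→J6 = 9+6+4 = 19 → 19 days.
J3 lies on that path, so at 14 days the path becomes 24 days.
That remains the longest chain; total 24 days.

24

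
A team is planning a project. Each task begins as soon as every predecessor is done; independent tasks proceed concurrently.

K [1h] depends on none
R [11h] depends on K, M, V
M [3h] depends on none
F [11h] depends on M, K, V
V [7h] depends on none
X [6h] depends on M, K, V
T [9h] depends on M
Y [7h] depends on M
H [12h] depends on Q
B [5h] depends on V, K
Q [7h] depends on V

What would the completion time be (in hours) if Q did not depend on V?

Original critical path: V→Q→H = 7+7+12 = 26 ⇒ 26 hours.
Without V→Q, Q's earliest start moves from 7 to 0.
New critical path: Q→H = 7+12 = 19 ⇒ 19 hours.

19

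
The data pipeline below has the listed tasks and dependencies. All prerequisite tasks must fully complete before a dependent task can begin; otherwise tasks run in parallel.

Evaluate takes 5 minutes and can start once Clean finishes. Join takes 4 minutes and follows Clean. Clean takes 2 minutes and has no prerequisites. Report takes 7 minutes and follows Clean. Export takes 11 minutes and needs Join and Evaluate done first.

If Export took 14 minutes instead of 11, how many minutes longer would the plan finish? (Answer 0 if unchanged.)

Critical path before the change: Clean→Evaluate→Export = 2+5+11 = 18 giving 18 minutes.
Export is on the critical path; changing it to 14 makes that path 21 minutes.
That remains the longest chain; total 21 minutes.
Change in finish: 21 − 18 = +3 minutes.

3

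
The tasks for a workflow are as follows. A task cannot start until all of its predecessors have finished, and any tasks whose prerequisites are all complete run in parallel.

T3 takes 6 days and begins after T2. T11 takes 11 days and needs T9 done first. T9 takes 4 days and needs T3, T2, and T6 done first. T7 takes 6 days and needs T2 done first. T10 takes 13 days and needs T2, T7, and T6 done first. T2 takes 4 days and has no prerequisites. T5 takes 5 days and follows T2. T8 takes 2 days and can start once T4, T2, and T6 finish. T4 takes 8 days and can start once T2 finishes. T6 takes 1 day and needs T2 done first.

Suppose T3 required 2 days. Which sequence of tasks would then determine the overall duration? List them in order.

T2, T7, T10

Critical path before the change: T2→T3→T9→T11 = 4+6+4+11 = 25 giving 25 days.
T3 lies on that path, so at 2 days the path becomes 21 days.
New critical path: T2→T7→T10 = 4+6+13 = 23 ⇒ 23 days.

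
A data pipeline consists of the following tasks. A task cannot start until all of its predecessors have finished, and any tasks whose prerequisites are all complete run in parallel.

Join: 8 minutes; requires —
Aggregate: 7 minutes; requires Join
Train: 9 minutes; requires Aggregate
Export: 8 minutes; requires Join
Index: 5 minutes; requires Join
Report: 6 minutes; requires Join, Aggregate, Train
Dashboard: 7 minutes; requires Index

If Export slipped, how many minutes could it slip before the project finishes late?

14

The longest chain is Join→Aggregate→Train→Report = 8+7+9+6 = 30; overall finish 30 minutes.
Export finishes as early as 16 and must finish by 30.
Float = 30 − 16 = 14.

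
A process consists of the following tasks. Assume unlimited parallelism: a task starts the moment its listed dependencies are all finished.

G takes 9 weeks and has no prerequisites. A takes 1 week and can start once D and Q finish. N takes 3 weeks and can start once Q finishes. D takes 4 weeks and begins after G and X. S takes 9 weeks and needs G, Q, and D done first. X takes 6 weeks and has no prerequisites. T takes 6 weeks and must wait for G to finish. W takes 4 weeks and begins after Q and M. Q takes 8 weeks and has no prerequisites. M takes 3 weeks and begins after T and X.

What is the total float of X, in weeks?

Critical path: G→D→S = 9+4+9 = 22, so the finish is 22 weeks.
X finishes as early as 6 and must finish by 9.
Float = 22 − 19 = 3.

3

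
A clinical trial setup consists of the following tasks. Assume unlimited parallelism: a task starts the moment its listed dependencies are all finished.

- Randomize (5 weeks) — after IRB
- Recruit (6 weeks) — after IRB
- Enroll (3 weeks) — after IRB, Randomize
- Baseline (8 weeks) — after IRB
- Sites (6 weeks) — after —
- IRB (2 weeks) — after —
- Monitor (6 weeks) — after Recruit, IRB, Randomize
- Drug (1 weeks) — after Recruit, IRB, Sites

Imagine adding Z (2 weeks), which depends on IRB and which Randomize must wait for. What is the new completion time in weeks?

15

Originally the plan takes 14 weeks.
With Z inserted, Randomize now waits for max(IRB, Z).
New critical path: IRB→Z→Randomize→Monitor = 2+2+5+6 = 15 ⇒ 15 weeks.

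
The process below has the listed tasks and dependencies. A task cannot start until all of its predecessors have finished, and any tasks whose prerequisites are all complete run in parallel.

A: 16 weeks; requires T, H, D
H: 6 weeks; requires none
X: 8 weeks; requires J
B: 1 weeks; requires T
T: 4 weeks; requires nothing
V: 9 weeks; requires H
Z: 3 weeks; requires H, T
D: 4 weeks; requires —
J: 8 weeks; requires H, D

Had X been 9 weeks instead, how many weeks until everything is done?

As given, the longest chain is H→J→X = 6+8+8 = 22, so the finish is 22 weeks.
X lies on that path, so at 9 weeks the path becomes 23 weeks.
The critical path is still H→J→X; finish is now 23 weeks.

23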